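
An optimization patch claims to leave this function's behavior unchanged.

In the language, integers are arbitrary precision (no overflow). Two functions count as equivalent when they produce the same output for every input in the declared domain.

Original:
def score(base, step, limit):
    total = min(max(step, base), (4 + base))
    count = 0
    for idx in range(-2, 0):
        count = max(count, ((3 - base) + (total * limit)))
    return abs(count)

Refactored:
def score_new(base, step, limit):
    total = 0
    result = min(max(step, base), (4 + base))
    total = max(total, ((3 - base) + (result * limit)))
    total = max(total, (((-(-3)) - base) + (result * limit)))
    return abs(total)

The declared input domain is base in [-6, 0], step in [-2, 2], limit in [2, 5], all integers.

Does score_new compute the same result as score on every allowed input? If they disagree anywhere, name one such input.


Comparing the listings, the differences include: constant usage differs, and local variable names differ, and loop structure differs, and min/max/abs usage differs, and arithmetic usage differs.
Tracing base=-2, step=2, limit=3: score: total=2, then count=0, then (idx=-2), then count=11, then (idx=-1), then count=11, then returns 11 | score_new: total=0, then result=2, then total=11, then total=11, then returns 11 — matching result 11.
An exhaustive pass over the 140 declared inputs shows identical outputs.
verdict: equivalent


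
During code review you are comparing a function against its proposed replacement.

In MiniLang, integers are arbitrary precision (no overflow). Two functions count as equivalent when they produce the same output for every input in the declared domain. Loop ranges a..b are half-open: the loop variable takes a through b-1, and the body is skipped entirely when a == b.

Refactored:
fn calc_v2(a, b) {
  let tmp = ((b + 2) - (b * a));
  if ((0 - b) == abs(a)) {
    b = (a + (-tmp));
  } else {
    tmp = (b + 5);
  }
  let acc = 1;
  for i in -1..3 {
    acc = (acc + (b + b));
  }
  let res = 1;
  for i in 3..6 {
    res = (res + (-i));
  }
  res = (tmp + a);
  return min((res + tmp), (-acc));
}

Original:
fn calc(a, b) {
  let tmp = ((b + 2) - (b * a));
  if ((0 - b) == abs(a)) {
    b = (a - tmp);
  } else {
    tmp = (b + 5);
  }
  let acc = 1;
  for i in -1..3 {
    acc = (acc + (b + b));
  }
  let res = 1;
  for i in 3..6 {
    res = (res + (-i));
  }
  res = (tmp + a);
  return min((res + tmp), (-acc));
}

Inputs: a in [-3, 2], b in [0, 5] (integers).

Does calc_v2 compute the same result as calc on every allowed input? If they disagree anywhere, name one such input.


The two versions differ — the changes include arithmetic usage differs.
As a probe, take a=0, b=2: calc runs tmp=4, then ((0 - b) == abs(a)) is false, then tmp=7, then acc=1, then (i=-1), then acc=5, then (i=0), then acc=9, then (i=1), then acc=13, then (i=2), then acc=17, then res=1, then (i=3), then res=-2, then (i=4), then res=-6, then (i=5), then res=-11, then res=7, then returns -17; calc_v2 runs tmp=4, then ((0 - b) == abs(a)) is false, then tmp=7, then acc=1, then (i=-1), then acc=5, then (i=0), then acc=9, then (i=1), then acc=13, then (i=2), then acc=17, then res=1, then (i=3), then res=-2, then (i=4), then res=-6, then (i=5), then res=-11, then res=7, then returns -17; both end at -17.
An exhaustive pass over the 36 declared inputs shows identical outputs.
verdict: equivalent


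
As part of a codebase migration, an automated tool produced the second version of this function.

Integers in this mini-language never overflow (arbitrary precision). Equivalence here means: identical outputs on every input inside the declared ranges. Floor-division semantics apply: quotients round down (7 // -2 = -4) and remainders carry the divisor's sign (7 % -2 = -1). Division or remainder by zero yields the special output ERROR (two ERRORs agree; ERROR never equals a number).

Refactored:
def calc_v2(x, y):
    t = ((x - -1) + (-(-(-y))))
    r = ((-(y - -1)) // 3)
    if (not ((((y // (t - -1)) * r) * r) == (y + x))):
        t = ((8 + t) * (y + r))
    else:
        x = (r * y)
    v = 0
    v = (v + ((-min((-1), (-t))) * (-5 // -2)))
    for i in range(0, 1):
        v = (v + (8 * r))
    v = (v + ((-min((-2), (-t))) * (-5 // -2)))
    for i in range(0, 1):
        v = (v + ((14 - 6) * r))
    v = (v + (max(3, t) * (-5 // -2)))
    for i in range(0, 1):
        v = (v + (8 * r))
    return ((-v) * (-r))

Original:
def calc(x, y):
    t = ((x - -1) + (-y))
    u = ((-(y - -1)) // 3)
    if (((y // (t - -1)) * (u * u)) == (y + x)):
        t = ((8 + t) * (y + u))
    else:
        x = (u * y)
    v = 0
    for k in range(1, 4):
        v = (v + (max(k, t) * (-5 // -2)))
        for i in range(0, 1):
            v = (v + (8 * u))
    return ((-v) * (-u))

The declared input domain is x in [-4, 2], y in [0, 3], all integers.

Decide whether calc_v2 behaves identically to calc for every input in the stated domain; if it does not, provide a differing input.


Run the pair on x=-4, y=2.
calc: t=-5, then u=-1, then (((y // (t - -1)) * (u * u)) == (y + x)) is false, then x=-2, then v=0, then (k=1), then v=2, then (i=0), then v=-6, then (k=2), then v=-2, then (i=0), then v=-10, then (k=3), then v=-4, then (i=0), then v=-12, then returns 12
calc_v2: t=-5, then r=-1, then (not ((((y // (t - -1)) * r) * r) == (y + x))) is true, then t=3, then v=0, then v=6, then (i=0), then v=-2, then v=4, then (i=0), then v=-4, then v=2, then (i=0), then v=-6, then returns 6
12 vs 6 — the two versions disagree here.
verdict: not equivalent; witness: x=-4, y=2


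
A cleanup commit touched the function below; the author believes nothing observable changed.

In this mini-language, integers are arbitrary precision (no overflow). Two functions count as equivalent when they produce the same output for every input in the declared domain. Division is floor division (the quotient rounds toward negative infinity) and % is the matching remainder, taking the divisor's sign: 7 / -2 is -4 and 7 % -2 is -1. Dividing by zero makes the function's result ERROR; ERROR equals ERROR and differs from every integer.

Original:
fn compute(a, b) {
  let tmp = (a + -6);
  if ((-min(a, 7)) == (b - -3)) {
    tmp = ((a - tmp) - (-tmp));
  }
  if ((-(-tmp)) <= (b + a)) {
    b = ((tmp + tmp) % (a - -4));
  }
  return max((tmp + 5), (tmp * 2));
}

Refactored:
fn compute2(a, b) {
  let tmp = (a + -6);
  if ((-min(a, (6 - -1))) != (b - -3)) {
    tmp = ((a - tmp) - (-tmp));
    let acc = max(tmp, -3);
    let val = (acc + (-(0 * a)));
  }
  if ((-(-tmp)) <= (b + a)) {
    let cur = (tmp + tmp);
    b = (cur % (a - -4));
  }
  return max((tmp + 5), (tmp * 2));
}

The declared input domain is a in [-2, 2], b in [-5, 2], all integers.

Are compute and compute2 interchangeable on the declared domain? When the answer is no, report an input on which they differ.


These are not equivalent — on a=-2, b=-5 the outputs split (-3 vs 3).
compute: tmp=-8, then ((-min(a, 7)) == (b - -3)) is false, then ((-(-tmp)) <= (b + a)) is true, then b=0, then returns -3
compute2: tmp=-8, then ((-min(a, (6 - -1))) != (b - -3)) is true, then tmp=-2, then acc=-2, then val=-2, then ((-(-tmp)) <= (b + a)) is false, then returns 3
verdict: not equivalent; witness: a=-2, b=-5


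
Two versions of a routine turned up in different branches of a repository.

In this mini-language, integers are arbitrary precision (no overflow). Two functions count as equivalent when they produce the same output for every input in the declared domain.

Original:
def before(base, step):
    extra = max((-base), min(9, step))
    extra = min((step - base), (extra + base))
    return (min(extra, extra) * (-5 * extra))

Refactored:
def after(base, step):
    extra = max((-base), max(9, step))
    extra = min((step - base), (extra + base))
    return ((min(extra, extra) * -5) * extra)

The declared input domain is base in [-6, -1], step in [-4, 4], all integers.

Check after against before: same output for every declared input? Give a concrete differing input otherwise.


Evaluate both at base=-6, step=-4.
before: extra becomes 6; next extra becomes 0; next final value 0
after: extra becomes 9; next extra becomes 2; next final value -20
0 and -20 differ, so these are not the same function on this domain.
verdict: not equivalent; witness: base=-6, step=-4


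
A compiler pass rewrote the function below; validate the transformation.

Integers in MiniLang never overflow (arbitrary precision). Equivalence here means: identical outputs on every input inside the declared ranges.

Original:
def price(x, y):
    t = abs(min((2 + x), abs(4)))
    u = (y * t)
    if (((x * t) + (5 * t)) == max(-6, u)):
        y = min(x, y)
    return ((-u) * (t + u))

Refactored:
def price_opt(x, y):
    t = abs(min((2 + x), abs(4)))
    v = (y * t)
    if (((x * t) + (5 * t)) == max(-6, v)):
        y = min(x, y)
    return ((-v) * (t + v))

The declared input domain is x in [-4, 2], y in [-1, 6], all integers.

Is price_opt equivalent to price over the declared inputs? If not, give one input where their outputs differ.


Differences: local variable names differ — yet all 56 inputs agree.
verdict: equivalent


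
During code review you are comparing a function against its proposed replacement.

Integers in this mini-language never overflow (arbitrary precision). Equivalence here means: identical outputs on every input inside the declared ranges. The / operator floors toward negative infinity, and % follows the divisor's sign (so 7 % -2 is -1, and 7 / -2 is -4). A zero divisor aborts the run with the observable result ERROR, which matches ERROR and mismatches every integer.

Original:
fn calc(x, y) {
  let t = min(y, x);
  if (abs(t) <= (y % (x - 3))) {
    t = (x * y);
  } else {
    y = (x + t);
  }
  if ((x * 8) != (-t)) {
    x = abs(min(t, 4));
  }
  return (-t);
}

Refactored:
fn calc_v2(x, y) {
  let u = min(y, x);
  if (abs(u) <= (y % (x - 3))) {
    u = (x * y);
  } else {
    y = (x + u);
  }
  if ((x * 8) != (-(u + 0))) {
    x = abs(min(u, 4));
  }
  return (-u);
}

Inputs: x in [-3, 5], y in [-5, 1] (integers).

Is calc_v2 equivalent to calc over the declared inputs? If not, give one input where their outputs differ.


Behavior is preserved: although local variable names differ; constant usage differs; arithmetic usage differs, the outputs never diverge.
As a probe, take x=0, y=0: calc runs t=0, then (abs(t) <= (y % (x - 3))) is true, then t=0, then ((x * 8) != (-t)) is false, then returns 0; calc_v2 runs u=0, then (abs(u) <= (y % (x - 3))) is true, then u=0, then ((x * 8) != (-(u + 0))) is false, then returns 0; both end at 0.
Checked all 63 inputs in the declared domain: the outputs agree on every one.
verdict: equivalent


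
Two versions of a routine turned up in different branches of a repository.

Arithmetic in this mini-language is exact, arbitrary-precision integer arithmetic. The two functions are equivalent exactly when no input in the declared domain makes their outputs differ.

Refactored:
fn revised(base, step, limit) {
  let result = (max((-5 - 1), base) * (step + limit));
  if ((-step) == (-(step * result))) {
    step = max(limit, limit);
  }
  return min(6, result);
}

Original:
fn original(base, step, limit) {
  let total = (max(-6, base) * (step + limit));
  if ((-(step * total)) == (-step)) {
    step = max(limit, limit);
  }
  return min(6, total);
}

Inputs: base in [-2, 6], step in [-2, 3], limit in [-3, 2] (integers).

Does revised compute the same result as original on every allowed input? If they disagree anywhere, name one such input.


Equivalent — the differences include local variable names differ, plus constant usage differs, plus arithmetic usage differs, yet no declared input distinguishes the two.
One worked example (base=2, step=2, limit=-1) — original: total = 2; ((-(step * total)) == (-step)) -> false; return 2; revised: result = 2; ((-step) == (-(step * result))) -> false; return 2; agreement on 2.
Checked all 324 inputs in the declared domain: the outputs agree on every one.
verdict: equivalent


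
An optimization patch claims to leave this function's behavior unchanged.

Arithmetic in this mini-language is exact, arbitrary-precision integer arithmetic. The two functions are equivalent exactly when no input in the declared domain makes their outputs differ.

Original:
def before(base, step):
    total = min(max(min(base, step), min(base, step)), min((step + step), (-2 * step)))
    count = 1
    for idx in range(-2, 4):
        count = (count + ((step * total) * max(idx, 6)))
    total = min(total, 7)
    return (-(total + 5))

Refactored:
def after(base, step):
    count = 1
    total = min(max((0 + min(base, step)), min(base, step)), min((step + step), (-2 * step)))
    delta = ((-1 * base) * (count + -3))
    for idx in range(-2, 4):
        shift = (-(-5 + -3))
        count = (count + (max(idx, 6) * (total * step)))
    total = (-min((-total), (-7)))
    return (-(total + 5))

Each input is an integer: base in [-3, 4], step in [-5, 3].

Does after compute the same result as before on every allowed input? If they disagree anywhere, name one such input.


The rewrite breaks on base=-3, step=-5, where the results are 5 and -12.
before: total := -10 | count := 1 | iter idx=-2: | count := 301 | iter idx=-1: | count := 601 | iter idx=0: | count := 901 | iter idx=1: | count := 1201 | iter idx=2: | count := 1501 | iter idx=3: | count := 1801 | total := -10 | result 5
after: count := 1 | total := -10 | delta := -6 | iter idx=-2: | shift := 8 | count := 301 | iter idx=-1: | shift := 8 | count := 601 | iter idx=0: | shift := 8 | count := 901 | iter idx=1: | shift := 8 | count := 1201 | iter idx=2: | shift := 8 | count := 1501 | iter idx=3: | shift := 8 | count := 1801 | total := 7 | result -12
verdict: not equivalent; witness: base=-3, step=-5


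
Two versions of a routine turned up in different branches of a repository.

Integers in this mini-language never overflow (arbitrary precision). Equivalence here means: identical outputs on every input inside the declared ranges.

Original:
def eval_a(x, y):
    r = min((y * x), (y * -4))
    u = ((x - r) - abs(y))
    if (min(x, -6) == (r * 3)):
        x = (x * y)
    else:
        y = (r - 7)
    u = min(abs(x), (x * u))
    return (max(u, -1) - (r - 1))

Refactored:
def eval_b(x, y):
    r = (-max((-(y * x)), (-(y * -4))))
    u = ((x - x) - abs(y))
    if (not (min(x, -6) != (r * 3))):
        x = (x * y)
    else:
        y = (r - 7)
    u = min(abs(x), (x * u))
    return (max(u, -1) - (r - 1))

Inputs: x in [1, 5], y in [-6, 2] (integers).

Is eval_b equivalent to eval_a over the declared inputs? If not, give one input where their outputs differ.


Try x=1, y=-6.
eval_a: r=-6, then u=1, then (min(x, -6) == (r * 3)) is false, then y=-13, then u=1, then returns 8
eval_b: r=-6, then u=-6, then (not (min(x, -6) != (r * 3))) is false, then y=-13, then u=-6, then returns 6
8 vs 6 — the two versions disagree here.
verdict: not equivalent; witness: x=1, y=-6


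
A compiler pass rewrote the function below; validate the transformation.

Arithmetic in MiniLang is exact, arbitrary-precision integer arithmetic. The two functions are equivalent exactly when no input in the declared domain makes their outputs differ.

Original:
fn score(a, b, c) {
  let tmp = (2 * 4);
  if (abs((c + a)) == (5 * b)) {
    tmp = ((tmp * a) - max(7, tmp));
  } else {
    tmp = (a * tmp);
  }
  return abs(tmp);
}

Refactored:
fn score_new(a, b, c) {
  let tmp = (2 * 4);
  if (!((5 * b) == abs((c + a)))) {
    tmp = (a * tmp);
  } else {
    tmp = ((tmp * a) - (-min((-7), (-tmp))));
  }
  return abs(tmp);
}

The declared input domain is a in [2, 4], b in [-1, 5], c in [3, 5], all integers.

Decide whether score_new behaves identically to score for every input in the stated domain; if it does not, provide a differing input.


Although min/max/abs usage differs, boolean connective usage differs, 63/63 inputs agree.
verdict: equivalent


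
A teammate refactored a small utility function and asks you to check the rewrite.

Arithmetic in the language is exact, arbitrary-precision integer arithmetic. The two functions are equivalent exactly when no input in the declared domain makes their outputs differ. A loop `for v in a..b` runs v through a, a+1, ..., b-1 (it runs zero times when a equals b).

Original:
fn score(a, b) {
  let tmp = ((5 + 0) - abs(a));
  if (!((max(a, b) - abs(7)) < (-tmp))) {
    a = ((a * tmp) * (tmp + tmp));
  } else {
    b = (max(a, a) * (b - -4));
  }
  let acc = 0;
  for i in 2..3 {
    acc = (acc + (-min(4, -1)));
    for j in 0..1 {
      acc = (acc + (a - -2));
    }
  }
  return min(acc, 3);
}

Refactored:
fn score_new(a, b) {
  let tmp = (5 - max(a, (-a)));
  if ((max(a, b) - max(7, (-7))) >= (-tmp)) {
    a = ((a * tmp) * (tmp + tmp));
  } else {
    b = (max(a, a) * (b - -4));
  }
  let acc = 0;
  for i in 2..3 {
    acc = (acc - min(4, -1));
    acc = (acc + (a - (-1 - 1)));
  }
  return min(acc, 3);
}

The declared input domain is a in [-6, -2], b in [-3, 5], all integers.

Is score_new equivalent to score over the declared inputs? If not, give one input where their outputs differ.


This is a faithful refactor — constant usage differs, arithmetic usage differs, comparison usage differs, local variable names differ, statement counts differ, boolean connective usage differs, min/max/abs usage differs, loop structure differs, but the computed results match everywhere.
One worked example (a=-4, b=5) — score: tmp becomes 1; next (!((max(a, b) - abs(7)) < (-tmp))) evaluates to false; next b becomes -36; next acc becomes 0; next at i=2:; next acc becomes 1; next at j=0:; next acc becomes -1; next final value -1; score_new: tmp becomes 1; next ((max(a, b) - max(7, (-7))) >= (-tmp)) evaluates to false; next b becomes -36; next acc becomes 0; next at i=2:; next acc becomes 1; next acc becomes -1; next final value -1; agreement on -1.
An exhaustive pass over the 45 declared inputs shows identical outputs.
verdict: equivalent


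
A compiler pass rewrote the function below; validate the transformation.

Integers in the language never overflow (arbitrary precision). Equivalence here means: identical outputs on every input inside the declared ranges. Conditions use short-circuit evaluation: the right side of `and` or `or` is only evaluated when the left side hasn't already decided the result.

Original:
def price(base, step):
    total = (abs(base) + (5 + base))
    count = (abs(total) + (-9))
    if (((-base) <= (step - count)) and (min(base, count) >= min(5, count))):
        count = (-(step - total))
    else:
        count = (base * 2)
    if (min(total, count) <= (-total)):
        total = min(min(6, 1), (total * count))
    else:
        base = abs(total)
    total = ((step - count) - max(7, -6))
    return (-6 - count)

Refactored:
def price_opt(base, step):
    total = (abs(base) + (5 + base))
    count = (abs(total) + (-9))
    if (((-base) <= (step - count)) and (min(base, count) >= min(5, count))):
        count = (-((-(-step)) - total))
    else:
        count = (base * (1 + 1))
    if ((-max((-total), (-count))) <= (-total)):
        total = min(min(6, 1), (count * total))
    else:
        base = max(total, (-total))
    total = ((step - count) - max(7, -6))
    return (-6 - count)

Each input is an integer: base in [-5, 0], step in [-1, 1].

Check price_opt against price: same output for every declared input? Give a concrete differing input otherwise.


Comparing the listings, the differences include: arithmetic usage differs; min/max/abs usage differs; constant usage differs.
As a probe, take base=-4, step=-1: price runs total=5, then count=-4, then (((-base) <= (step - count)) and (min(base, count) >= min(5, count))) is false, then count=-8, then (min(total, count) <= (-total)) is true, then total=-40, then total=0, then returns 2; price_opt runs total=5, then count=-4, then (((-base) <= (step - count)) and (min(base, count) >= min(5, count))) is false, then count=-8, then ((-max((-total), (-count))) <= (-total)) is true, then total=-40, then total=0, then returns 2; both end at 2.
Across all 18 domain points the two functions coincide.
verdict: equivalent


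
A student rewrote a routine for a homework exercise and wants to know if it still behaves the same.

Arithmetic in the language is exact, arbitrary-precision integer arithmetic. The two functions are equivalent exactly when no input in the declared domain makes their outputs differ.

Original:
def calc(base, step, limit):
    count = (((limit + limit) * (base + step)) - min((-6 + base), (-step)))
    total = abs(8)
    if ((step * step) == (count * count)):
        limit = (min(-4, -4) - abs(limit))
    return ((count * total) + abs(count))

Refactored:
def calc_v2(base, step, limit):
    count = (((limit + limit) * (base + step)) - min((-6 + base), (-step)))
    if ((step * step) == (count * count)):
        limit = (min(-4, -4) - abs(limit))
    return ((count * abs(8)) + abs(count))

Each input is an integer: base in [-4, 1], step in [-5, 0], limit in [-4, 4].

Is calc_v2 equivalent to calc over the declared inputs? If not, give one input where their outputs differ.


The two are interchangeable: local variable names differ, plus statement counts differ, and every declared input agrees.
As a probe, take base=-3, step=-3, limit=4: calc runs count = -39; total = 8; ((step * step) == (count * count)) -> false; return -273; calc_v2 runs count = -39; ((step * step) == (count * count)) -> false; return -273; both end at -273.
Every one of the 324 inputs gives matching results.
verdict: equivalent


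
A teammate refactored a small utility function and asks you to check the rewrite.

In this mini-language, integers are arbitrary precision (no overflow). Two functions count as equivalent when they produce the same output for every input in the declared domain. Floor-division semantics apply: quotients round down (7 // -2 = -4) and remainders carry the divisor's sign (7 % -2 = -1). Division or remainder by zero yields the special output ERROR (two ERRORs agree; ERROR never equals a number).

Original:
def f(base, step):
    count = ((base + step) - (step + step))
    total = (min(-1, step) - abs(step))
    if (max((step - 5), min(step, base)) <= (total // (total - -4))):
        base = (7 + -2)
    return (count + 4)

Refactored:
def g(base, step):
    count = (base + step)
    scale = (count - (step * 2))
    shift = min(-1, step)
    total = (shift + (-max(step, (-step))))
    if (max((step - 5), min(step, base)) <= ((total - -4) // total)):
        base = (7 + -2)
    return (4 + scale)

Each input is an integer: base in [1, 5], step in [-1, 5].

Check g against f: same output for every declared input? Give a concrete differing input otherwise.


Not equivalent: base=1, step=3 separates them (ERROR vs 2).
f: count becomes -2; next total becomes -4; next hits division by zero so the output is ERROR
g: count becomes 4; next scale becomes -2; next shift becomes -1; next total becomes -4; next (max((step - 5), min(step, base)) <= ((total - -4) // total)) evaluates to false; next final value 2
verdict: not equivalent; witness: base=1, step=3


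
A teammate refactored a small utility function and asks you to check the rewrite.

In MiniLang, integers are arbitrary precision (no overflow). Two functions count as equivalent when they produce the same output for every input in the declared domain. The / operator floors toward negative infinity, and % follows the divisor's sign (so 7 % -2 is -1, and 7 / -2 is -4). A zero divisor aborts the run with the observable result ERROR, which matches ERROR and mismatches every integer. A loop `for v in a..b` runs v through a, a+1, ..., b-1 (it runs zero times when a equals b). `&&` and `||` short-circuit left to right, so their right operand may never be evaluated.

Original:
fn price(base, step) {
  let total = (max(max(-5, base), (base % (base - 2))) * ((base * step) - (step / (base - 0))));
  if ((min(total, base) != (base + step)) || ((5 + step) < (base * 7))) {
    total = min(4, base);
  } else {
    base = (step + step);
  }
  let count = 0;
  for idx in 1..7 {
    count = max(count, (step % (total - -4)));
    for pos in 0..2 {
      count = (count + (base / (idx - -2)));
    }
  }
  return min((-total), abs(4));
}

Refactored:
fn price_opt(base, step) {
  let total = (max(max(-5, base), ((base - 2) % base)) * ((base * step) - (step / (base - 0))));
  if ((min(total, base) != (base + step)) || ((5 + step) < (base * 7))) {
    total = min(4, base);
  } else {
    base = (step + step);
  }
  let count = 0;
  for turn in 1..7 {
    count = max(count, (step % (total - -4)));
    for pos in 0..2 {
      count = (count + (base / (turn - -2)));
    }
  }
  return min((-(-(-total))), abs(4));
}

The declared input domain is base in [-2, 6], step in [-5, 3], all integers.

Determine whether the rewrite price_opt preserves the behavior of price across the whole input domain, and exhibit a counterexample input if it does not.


Run the pair on base=2, step=-5.
price: division by zero -> ERROR
price_opt: total = -14; ((min(total, base) != (base + step)) || ((5 + step) < (base * 7))) -> true; total = 2; count = 0; [turn=1]; count = 1; [pos=0]; count = 1; [pos=1]; count = 1; [turn=2]; count = 1; [pos=0]; count = 1; [pos=1]; count = 1; [turn=3]; count = 1; [pos=0]; count = 1; [pos=1]; count = 1; [turn=4]; count = 1; [pos=0]; count = 1; [pos=1]; count = 1; [turn=5]; count = 1; [pos=0]; count = 1; [pos=1]; count = 1; [turn=6]; count = 1; [pos=0]; count = 1; [pos=1]; count = 1; return -2
ERROR vs -2 — the two versions disagree here.
verdict: not equivalent; witness: base=2, step=-5


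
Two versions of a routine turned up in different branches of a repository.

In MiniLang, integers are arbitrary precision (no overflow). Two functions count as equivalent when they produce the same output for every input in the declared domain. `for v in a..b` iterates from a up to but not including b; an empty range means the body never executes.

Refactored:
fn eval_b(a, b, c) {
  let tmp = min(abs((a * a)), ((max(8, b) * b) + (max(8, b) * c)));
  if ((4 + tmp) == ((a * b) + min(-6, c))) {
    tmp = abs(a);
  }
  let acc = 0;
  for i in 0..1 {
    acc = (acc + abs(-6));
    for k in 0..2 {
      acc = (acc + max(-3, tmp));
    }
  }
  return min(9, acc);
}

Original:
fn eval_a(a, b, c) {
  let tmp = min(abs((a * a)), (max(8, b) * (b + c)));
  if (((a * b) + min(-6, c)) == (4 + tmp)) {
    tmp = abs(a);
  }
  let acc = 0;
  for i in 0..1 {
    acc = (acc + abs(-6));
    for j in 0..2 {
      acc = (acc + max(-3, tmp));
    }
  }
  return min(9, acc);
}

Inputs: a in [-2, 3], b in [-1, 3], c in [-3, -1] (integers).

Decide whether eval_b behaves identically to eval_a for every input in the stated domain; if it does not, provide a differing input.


Differences: local variable names differ; min/max/abs usage differs; arithmetic usage differs; constant usage differs — yet all 90 inputs agree.
verdict: equivalent


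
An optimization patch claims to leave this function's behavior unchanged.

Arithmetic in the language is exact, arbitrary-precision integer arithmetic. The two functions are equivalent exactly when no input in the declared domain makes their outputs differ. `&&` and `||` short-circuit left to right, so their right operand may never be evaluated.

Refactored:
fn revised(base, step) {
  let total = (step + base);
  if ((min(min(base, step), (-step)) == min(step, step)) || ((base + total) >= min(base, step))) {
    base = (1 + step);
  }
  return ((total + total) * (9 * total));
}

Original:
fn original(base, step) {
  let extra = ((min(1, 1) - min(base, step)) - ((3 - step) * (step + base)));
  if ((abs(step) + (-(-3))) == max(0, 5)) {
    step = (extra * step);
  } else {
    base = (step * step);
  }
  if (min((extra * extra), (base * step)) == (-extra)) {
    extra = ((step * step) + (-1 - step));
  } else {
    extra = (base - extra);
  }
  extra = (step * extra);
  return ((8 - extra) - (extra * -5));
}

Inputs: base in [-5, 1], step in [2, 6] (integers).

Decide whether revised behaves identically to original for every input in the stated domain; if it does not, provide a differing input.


Consider the input base=-5, step=2.
original: extra = 9; ((abs(step) + (-(-3))) == max(0, 5)) -> true; step = 18; (min((extra * extra), (base * step)) == (-extra)) -> false; extra = -14; extra = -252; return -1000
revised: total = -3; ((min(min(base, step), (-step)) == min(step, step)) || ((base + total) >= min(base, step))) -> false; return 162
-1000 vs 162 — the two versions disagree here.
verdict: not equivalent; witness: base=-5, step=2


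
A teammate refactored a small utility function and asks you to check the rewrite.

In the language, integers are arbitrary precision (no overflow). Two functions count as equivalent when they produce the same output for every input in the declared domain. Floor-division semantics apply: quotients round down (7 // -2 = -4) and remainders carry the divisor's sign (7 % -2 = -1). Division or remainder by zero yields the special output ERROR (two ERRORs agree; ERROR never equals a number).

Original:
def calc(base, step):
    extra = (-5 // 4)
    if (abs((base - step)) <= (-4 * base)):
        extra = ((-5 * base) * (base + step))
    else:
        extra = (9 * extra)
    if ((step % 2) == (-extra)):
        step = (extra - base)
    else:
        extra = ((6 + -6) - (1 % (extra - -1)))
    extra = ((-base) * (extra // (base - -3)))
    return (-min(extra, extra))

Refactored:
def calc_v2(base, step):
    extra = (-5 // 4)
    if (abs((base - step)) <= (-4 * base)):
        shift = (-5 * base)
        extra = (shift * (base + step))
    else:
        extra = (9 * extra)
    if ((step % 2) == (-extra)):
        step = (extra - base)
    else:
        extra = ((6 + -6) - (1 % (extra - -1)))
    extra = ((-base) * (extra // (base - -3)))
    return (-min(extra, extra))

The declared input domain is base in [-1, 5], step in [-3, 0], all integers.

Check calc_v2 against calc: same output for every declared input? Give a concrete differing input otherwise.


Behavior is preserved: although local variable names differ, plus statement counts differ, the outputs never diverge.
Tracing base=1, step=-2: calc: extra = -2; (abs((base - step)) <= (-4 * base)) -> false; extra = -18; ((step % 2) == (-extra)) -> false; extra = 16; extra = -4; return 4 | calc_v2: extra = -2; (abs((base - step)) <= (-4 * base)) -> false; extra = -18; ((step % 2) == (-extra)) -> false; extra = 16; extra = -4; return 4 — matching result 4.
Checked all 28 inputs in the declared domain: the outputs agree on every one.
verdict: equivalent


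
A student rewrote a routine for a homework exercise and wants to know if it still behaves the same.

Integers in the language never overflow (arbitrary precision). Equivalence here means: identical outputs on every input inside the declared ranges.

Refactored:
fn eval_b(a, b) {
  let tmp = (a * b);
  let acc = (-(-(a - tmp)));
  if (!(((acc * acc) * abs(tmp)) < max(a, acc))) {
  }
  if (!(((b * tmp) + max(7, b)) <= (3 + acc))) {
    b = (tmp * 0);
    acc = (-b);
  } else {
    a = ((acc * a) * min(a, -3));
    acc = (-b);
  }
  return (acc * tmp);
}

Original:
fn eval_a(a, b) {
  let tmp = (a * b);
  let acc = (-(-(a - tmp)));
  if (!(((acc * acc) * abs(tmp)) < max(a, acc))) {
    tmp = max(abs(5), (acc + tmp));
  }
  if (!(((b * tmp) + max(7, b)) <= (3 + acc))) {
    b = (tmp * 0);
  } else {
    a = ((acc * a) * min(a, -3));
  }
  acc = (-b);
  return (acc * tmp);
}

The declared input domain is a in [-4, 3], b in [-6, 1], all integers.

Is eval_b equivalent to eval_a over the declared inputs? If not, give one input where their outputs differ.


Evaluate both at a=-4, b=-6.
eval_a: tmp=24, then acc=-28, then (!(((acc * acc) * abs(tmp)) < max(a, acc))) is true, then tmp=5, then (!(((b * tmp) + max(7, b)) <= (3 + acc))) is true, then b=0, then acc=0, then returns 0
eval_b: tmp=24, then acc=-28, then (!(((acc * acc) * abs(tmp)) < max(a, acc))) is true, then (!(((b * tmp) + max(7, b)) <= (3 + acc))) is false, then a=-448, then acc=6, then returns 144
0 against 144: the behavior changed.
verdict: not equivalent; witness: a=-4, b=-6


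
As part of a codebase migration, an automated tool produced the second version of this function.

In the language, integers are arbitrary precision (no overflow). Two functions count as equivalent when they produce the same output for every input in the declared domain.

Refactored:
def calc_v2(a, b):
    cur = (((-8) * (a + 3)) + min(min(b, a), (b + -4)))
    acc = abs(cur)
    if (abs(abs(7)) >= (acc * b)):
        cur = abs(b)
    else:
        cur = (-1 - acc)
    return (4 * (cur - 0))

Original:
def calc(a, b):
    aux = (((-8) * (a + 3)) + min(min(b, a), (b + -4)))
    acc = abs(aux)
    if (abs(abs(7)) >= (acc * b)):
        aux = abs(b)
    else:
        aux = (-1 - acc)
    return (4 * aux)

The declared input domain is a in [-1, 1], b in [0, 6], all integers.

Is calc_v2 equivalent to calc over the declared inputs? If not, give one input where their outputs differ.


Differences: constant usage differs, and local variable names differ, and arithmetic usage differs — yet all 21 inputs agree.
verdict: equivalent


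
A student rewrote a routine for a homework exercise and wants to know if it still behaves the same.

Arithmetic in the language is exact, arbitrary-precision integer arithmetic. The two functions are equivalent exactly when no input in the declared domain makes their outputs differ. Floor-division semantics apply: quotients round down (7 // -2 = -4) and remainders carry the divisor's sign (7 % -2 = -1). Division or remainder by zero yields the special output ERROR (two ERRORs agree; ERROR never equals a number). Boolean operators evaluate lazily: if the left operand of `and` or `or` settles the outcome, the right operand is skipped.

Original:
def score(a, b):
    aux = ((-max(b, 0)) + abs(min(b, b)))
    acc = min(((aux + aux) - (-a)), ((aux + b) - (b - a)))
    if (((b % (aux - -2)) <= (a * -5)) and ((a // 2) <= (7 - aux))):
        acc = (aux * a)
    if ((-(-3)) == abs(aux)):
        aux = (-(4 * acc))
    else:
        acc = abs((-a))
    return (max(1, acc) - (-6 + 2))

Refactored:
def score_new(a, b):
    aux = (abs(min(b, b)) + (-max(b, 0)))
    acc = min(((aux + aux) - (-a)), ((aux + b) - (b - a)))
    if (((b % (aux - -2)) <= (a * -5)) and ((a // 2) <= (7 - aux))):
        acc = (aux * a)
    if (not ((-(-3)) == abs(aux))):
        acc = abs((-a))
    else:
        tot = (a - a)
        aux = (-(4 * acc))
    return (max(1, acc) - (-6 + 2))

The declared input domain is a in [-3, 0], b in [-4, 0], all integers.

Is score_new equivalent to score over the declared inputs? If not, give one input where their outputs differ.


Side by side, the visible changes include: statement counts differ, plus arithmetic usage differs, plus boolean connective usage differs, plus local variable names differ.
Spot check at a=-2, b=-1 — score: aux := 1 | acc := -1 | (((b % (aux - -2)) <= (a * -5)) and ((a // 2) <= (7 - aux))): true | acc := -2 | ((-(-3)) == abs(aux)): false | acc := 2 | result 6. score_new: aux := 1 | acc := -1 | (((b % (aux - -2)) <= (a * -5)) and ((a // 2) <= (7 - aux))): true | acc := -2 | (not ((-(-3)) == abs(aux))): true | acc := 2 | result 6. Both give 6.
Sweeping the whole domain (20 inputs) finds no disagreement.
verdict: equivalent


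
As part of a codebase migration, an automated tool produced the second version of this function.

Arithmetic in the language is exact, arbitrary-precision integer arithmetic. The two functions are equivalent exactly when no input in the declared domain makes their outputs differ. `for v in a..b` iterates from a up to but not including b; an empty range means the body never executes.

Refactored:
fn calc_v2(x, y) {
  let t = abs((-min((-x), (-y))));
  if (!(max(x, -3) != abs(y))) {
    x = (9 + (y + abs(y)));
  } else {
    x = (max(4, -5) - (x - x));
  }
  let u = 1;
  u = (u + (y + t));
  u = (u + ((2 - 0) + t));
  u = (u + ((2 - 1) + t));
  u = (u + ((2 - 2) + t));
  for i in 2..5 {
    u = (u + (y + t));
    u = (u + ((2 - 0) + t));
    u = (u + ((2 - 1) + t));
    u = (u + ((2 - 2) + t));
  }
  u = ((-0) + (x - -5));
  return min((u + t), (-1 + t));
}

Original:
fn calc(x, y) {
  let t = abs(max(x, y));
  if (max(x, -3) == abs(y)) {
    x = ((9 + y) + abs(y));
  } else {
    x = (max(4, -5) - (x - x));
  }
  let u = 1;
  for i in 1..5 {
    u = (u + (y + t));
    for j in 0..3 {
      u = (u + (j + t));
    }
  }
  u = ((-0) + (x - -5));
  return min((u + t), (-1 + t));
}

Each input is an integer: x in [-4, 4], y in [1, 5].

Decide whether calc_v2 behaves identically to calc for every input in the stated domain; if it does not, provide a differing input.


This is a faithful refactor — local variable names differ, plus constant usage differs, plus comparison usage differs, plus boolean connective usage differs, plus loop structure differs, plus min/max/abs usage differs, plus statement counts differ, plus arithmetic usage differs, but the computed results match everywhere.
Tracing x=2, y=5: calc: t = 5; (max(x, -3) == abs(y)) -> false; x = 4; u = 1; [i=1]; u = 11; [j=0]; u = 16; [j=1]; u = 22; [j=2]; u = 29; [i=2]; u = 39; [j=0]; u = 44; [j=1]; u = 50; [j=2]; u = 57; [i=3]; u = 67; [j=0]; u = 72; [j=1]; u = 78; [j=2]; u = 85; [i=4]; u = 95; [j=0]; u = 100; [j=1]; u = 106; [j=2]; u = 113; u = 9; return 4 | calc_v2: t = 5; (!(max(x, -3) != abs(y))) -> false; x = 4; u = 1; u = 11; u = 18; u = 24; u = 29; [i=2]; u = 39; u = 46; u = 52; u = 57; [i=3]; u = 67; u = 74; u = 80; u = 85; [i=4]; u = 95; u = 102; u = 108; u = 113; u = 9; return 4 — matching result 4.
An exhaustive pass over the 45 declared inputs shows identical outputs.
verdict: equivalent


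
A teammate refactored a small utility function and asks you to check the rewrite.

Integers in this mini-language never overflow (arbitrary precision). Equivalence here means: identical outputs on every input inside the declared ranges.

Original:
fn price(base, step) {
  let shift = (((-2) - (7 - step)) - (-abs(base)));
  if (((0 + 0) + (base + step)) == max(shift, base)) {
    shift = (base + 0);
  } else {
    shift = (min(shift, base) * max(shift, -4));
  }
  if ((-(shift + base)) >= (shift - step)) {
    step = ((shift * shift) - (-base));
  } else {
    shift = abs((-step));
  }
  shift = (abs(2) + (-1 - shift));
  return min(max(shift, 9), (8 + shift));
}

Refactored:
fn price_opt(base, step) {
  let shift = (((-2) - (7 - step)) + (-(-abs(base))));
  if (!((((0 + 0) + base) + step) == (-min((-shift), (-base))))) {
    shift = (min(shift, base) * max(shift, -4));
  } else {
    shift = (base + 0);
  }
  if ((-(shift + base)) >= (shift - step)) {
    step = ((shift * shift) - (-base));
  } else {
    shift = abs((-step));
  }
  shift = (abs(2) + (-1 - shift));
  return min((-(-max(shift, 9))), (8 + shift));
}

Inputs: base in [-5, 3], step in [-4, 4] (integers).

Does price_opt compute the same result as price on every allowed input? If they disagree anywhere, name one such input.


Changes here: min/max/abs usage differs, boolean connective usage differs, arithmetic usage differs; the full 81-point sweep finds no disagreement.
verdict: equivalent


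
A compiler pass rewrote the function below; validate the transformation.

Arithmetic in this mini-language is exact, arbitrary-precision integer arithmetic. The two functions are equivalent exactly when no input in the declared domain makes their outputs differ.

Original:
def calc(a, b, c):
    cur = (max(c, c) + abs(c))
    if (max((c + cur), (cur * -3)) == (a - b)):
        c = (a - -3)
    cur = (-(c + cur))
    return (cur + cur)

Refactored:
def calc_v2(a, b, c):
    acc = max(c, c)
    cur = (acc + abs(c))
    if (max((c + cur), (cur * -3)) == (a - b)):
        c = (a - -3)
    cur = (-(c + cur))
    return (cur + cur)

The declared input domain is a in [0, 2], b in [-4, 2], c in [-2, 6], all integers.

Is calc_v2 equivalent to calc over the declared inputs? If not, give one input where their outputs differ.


Reading the diff, among the changes: statement counts differ; also local variable names differ.
Spot check at a=0, b=0, c=2 — calc: cur becomes 4; next (max((c + cur), (cur * -3)) == (a - b)) evaluates to false; next cur becomes -6; next final value -12. calc_v2: acc becomes 2; next cur becomes 4; next (max((c + cur), (cur * -3)) == (a - b)) evaluates to false; next cur becomes -6; next final value -12. Both give -12.
Across all 189 domain points the two functions coincide.
verdict: equivalent
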